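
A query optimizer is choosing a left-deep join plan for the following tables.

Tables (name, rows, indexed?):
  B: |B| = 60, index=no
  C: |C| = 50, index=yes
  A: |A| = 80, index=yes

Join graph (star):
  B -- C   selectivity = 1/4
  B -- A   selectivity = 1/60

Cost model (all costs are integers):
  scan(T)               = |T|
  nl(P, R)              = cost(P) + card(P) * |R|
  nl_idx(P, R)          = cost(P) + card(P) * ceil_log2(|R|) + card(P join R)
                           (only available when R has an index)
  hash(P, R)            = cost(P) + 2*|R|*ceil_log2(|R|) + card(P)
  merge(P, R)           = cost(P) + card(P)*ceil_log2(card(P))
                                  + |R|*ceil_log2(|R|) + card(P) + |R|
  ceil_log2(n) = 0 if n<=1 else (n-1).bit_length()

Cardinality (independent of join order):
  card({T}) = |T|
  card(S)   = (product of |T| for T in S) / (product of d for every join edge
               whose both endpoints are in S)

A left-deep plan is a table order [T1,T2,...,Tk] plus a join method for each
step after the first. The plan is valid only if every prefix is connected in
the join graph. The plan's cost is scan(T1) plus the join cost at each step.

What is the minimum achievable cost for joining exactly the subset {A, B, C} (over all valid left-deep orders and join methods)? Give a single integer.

1240

Selinger DP over subsets of {A,B,C}:
  {B}: scan cost=60, card=60
  {C}: scan cost=50, card=50
  {A}: scan cost=80, card=80
  {BC}: card=750; try (C,hash)→720, (B,hash)→820, (B,merge)→820, (C,merge)→830, (C,nl_idx)→1170, (B,nl)→3050 …(+1); best=720 via (C,hash)
  {AB}: card=80; try (A,nl_idx)→560, (B,hash)→880, (A,merge)→1120, (B,merge)→1140, (A,hash)→1240, (A,nl)→4860 …(+1); best=560 via (A,nl_idx)
  {ABC}: card=1000; try (C,hash)→1240, (C,merge)→1550, (C,nl_idx)→2040, (A,hash)→2590, (C,nl)→4560, (A,nl_idx)→6970 …(+2); best=1240 via (C,hash)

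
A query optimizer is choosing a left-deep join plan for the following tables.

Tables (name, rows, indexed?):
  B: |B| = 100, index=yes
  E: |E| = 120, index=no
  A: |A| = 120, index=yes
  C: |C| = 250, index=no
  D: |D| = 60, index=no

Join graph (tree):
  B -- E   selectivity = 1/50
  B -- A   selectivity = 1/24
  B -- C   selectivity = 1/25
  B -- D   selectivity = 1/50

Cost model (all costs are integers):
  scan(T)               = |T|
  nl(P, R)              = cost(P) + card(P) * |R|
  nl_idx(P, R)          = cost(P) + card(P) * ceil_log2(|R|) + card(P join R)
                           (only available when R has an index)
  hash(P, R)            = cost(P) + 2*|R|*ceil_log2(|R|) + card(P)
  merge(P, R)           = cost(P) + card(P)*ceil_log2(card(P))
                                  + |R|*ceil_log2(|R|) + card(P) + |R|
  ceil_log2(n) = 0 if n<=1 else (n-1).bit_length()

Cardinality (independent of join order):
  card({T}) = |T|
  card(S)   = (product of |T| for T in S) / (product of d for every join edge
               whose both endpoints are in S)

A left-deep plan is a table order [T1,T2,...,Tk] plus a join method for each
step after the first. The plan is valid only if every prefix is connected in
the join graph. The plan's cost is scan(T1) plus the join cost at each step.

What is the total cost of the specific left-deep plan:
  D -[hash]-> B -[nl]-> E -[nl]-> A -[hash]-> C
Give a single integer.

55920

step 1: scan D: cost=60, card=60
step 2: join B via hash
    card(P join B) = 60*100/(50) = 120
    cost = 60 + 2*100*7 + 60 = 1520
step 3: join E via nl
    card(P join E) = 120*120/(50) = 288
    cost = 1520 + 120*120 = 15920
step 4: join A via nl
    card(P join A) = 288*120/(24) = 1440
    cost = 15920 + 288*120 = 50480
step 5: join C via hash
    card(P join C) = 1440*250/(25) = 14400
    cost = 50480 + 2*250*8 + 1440 = 55920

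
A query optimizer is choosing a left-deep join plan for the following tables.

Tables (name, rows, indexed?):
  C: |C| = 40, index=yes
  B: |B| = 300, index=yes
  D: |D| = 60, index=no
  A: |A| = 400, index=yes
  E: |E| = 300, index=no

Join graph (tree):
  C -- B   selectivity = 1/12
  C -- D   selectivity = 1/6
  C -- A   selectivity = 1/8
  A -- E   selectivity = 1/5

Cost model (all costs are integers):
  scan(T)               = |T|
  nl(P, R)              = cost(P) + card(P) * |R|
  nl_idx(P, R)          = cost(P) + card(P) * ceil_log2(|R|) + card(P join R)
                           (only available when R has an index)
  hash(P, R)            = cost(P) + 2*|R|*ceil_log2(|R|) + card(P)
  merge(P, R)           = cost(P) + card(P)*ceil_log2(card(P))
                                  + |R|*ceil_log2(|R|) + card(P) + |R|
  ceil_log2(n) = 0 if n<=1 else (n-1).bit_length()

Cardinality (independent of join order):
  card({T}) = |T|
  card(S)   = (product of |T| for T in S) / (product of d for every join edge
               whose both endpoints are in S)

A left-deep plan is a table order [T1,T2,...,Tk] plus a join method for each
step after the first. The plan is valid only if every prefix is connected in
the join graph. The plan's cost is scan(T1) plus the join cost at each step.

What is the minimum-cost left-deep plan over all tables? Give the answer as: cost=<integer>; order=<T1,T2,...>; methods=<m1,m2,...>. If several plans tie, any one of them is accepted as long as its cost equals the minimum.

cost=525400; order=B,C,D,A,E; methods=hash,hash,hash,hash

Selinger DP (subsets sized 1..n):
  {C}: scan cost=40, card=40
  {B}: scan cost=300, card=300
  {D}: scan cost=60, card=60
  {A}: scan cost=400, card=400
  {E}: scan cost=300, card=300
  {BC}: card=1000; try (C,hash)→1080, (B,nl_idx)→1400, (C,nl_idx)→3100, (B,merge)→3320, (C,merge)→3580, (B,hash)→5480 …(+2); best=1080 via (C,hash)
  {CD}: card=400; try (C,hash)→600, (D,merge)→740, (C,merge)→760, (D,hash)→800, (C,nl_idx)→820, (D,nl)→2440 …(+1); best=600 via (C,hash)
  {AC}: card=2000; try (C,hash)→1280, (A,nl_idx)→2400, (A,merge)→4320, (C,merge)→4680, (C,nl_idx)→4800, (A,hash)→7280 …(+2); best=1280 via (C,hash)
  {AE}: card=24000; try (E,hash)→6200, (A,merge)→7300, (E,merge)→7400, (A,hash)→7800, (A,nl_idx)→27000, (A,nl)→120300 …(+1); best=6200 via (E,hash)
  {BCD}: card=10000; try (D,hash)→2800, (B,hash)→6400, (B,merge)→7600, (D,merge)→12500, (B,nl_idx)→14200, (D,nl)→61080 …(+1); best=2800 via (D,hash)
  {ABC}: card=50000; try (B,hash)→8680, (A,hash)→9280, (A,merge)→16080, (B,merge)→28280, (A,nl_idx)→60080, (B,nl_idx)→69280 …(+2); best=8680 via (B,hash)
  {ACD}: card=20000; try (D,hash)→4000, (A,hash)→8200, (A,merge)→8600, (A,nl_idx)→24200, (D,merge)→25700, (D,nl)→121280 …(+1); best=4000 via (D,hash)
  {ACE}: card=120000; try (E,hash)→8680, (E,merge)→28280, (C,hash)→30680, (C,nl_idx)→270200, (C,merge)→390480, (E,nl)→601280 …(+1); best=8680 via (E,hash)
  {ABCD}: card=500000; try (A,hash)→20000, (B,hash)→29400, (D,hash)→59400, (A,merge)→156800, (B,merge)→327000, (A,nl_idx)→592800 …(+5); best=20000 via (A,hash)
  {ABCE}: card=3000000; try (E,hash)→64080, (B,hash)→134080, (E,merge)→861680, (B,merge)→2171680, (B,nl_idx)→4088680, (E,nl)→15008680 …(+1); best=64080 via (E,hash)
  {ACDE}: card=1200000; try (E,hash)→29400, (D,hash)→129400, (E,merge)→327000, (D,merge)→2169100, (E,nl)→6004000, (D,nl)→7208680; best=29400 via (E,hash)
  {ABCDE}: card=30000000; try (E,hash)→525400, (B,hash)→1234800, (D,hash)→3064800, (E,merge)→10023000, (B,merge)→26432400, (B,nl_idx)→40829400 …(+4); best=525400 via (E,hash)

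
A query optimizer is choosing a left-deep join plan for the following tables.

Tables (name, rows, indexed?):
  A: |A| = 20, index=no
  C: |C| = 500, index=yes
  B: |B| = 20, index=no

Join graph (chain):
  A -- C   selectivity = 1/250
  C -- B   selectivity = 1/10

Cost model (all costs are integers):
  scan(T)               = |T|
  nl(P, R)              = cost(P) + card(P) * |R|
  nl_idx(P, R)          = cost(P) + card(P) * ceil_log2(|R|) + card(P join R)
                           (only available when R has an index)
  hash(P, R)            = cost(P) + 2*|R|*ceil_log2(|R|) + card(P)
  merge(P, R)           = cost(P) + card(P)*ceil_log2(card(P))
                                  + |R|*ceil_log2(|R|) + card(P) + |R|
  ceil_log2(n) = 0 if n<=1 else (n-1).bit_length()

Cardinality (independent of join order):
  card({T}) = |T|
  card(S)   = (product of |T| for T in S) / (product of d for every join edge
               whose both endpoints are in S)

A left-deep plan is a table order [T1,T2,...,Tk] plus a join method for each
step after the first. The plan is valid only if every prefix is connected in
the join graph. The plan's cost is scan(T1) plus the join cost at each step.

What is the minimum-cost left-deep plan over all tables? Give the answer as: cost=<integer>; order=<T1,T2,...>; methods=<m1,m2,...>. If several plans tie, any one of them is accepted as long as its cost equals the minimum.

cost=480; order=A,C,B; methods=nl_idx,hash

Selinger DP (subsets sized 1..n):
  {A}: scan cost=20, card=20
  {C}: scan cost=500, card=500
  {B}: scan cost=20, card=20
  {AC}: card=40; try (C,nl_idx)→240, (A,hash)→1200, (C,merge)→5140, (A,merge)→5620, (C,hash)→9040, (C,nl)→10020 …(+1); best=240 via (C,nl_idx)
  {BC}: card=1000; try (C,nl_idx)→1200, (B,hash)→1200, (C,merge)→5140, (B,merge)→5620, (C,hash)→9040, (C,nl)→10020 …(+1); best=1200 via (C,nl_idx)
  {ABC}: card=80; try (B,hash)→480, (B,merge)→640, (B,nl)→1040, (A,hash)→2400, (A,merge)→12320, (A,nl)→21200; best=480 via (B,hash)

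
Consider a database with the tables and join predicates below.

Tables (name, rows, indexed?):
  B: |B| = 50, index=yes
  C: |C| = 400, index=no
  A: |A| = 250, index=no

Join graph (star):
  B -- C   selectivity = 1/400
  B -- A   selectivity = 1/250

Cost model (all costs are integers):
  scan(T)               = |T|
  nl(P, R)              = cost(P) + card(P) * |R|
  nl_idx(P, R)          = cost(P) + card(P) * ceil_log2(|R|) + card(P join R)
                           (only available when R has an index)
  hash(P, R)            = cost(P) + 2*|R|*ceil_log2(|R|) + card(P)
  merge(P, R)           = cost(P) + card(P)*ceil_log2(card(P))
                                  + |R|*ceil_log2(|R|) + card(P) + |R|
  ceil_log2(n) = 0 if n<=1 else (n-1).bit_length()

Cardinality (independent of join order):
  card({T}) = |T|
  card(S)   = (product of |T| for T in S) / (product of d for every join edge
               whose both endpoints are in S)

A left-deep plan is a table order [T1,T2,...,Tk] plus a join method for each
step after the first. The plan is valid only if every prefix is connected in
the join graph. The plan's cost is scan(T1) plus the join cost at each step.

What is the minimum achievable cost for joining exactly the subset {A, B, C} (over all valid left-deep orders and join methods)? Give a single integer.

Selinger DP over subsets of {A,B,C}:
  {B}: scan cost=50, card=50
  {C}: scan cost=400, card=400
  {A}: scan cost=250, card=250
  {BC}: card=50; try (B,hash)→1400, (B,nl_idx)→2850, (C,merge)→4400, (B,merge)→4750, (C,hash)→7300, (C,nl)→20050 …(+1); best=1400 via (B,hash)
  {AB}: card=50; try (B,hash)→1100, (B,nl_idx)→1800, (A,merge)→2650, (B,merge)→2850, (A,hash)→4100, (A,nl)→12550 …(+1); best=1100 via (B,hash)
  {ABC}: card=50; try (A,merge)→4000, (C,merge)→5450, (A,hash)→5450, (C,hash)→8350, (A,nl)→13900, (C,nl)→21100; best=4000 via (A,merge)

4000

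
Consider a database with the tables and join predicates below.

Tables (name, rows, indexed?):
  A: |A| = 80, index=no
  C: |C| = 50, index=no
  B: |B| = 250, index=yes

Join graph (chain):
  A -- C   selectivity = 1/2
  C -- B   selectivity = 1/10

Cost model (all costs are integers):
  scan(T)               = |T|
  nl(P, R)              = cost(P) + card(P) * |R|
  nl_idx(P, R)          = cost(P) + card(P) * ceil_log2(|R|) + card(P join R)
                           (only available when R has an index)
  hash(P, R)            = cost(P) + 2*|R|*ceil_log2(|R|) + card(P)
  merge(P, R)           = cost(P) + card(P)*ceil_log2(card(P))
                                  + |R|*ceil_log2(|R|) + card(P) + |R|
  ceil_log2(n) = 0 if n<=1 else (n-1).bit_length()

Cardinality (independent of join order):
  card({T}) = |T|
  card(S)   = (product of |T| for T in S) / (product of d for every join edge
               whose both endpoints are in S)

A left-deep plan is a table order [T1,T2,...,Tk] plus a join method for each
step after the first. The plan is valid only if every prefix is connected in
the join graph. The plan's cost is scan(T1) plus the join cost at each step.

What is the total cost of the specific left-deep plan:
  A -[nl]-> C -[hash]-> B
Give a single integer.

10080

step 1: scan A: cost=80, card=80
step 2: join C via nl
    card(P join C) = 80*50/(2) = 2000
    cost = 80 + 80*50 = 4080
step 3: join B via hash
    card(P join B) = 2000*250/(10) = 50000
    cost = 4080 + 2*250*8 + 2000 = 10080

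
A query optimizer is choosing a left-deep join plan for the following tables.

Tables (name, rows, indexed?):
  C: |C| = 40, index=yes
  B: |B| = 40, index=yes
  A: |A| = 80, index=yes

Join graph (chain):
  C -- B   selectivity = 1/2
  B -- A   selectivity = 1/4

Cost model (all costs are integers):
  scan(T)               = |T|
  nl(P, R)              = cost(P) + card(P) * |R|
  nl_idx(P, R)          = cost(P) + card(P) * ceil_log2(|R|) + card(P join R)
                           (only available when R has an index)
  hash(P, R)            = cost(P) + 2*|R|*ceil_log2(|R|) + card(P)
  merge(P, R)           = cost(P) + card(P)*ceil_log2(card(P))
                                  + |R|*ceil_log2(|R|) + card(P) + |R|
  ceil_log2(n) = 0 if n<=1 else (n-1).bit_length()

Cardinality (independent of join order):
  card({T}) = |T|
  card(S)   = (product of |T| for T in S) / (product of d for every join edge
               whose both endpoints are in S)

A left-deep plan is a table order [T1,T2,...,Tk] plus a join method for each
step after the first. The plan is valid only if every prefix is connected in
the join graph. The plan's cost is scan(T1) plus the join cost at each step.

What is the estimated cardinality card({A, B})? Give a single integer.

Tables in S: A(80), B(40)
Edges inside S: B-A(d=4)
numerator = 80 * 40 = 3200
denominator = 4 = 4
card(S) = 3200 / 4 = 800

800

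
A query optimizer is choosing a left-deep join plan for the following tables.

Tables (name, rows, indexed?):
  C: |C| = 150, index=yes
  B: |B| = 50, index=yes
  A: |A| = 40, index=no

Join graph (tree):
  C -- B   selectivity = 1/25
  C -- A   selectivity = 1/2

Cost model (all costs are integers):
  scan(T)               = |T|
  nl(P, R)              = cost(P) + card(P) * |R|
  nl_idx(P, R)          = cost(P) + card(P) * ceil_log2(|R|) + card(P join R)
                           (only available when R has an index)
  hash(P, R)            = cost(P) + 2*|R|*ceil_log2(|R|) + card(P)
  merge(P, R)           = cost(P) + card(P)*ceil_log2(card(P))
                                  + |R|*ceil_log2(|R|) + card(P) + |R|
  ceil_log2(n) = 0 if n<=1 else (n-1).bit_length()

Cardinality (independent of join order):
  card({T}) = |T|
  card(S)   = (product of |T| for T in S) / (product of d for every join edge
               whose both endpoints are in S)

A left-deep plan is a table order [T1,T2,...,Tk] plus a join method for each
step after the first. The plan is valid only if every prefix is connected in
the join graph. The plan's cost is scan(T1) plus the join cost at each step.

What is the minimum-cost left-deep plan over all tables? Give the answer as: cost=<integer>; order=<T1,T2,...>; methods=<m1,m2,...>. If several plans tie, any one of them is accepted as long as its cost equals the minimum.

Selinger DP (subsets sized 1..n):
  {C}: scan cost=150, card=150
  {B}: scan cost=50, card=50
  {A}: scan cost=40, card=40
  {BC}: card=300; try (C,nl_idx)→750, (B,hash)→900, (B,nl_idx)→1350, (C,merge)→1750, (B,merge)→1850, (C,hash)→2500 …(+2); best=750 via (C,nl_idx)
  {AC}: card=3000; try (A,hash)→780, (C,merge)→1670, (A,merge)→1780, (C,hash)→2480, (C,nl_idx)→3360, (C,nl)→6040 …(+1); best=780 via (A,hash)
  {ABC}: card=6000; try (A,hash)→1530, (A,merge)→4030, (B,hash)→4380, (A,nl)→12750, (B,nl_idx)→24780, (B,merge)→40130 …(+1); best=1530 via (A,hash)

cost=1530; order=B,C,A; methods=nl_idx,hash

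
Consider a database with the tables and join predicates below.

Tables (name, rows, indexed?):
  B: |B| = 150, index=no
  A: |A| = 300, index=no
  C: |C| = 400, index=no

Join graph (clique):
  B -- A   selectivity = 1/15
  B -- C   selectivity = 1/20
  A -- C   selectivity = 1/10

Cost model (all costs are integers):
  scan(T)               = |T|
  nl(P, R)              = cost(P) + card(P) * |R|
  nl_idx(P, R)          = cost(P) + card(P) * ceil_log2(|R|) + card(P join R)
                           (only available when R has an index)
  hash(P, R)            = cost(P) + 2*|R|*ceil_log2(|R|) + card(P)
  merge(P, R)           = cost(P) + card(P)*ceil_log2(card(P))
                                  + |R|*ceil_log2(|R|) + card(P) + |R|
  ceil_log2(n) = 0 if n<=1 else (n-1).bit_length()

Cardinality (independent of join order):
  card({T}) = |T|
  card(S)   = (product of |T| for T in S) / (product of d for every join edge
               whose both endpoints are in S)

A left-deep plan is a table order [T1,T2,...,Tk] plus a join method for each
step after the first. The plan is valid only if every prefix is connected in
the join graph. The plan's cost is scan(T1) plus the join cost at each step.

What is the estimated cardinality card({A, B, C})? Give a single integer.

6000

Tables in S: A(300), B(150), C(400)
Edges inside S: B-A(d=15), B-C(d=20), A-C(d=10)
numerator = 300 * 150 * 400 = 18000000
denominator = 15 * 20 * 10 = 3000
card(S) = 18000000 / 3000 = 6000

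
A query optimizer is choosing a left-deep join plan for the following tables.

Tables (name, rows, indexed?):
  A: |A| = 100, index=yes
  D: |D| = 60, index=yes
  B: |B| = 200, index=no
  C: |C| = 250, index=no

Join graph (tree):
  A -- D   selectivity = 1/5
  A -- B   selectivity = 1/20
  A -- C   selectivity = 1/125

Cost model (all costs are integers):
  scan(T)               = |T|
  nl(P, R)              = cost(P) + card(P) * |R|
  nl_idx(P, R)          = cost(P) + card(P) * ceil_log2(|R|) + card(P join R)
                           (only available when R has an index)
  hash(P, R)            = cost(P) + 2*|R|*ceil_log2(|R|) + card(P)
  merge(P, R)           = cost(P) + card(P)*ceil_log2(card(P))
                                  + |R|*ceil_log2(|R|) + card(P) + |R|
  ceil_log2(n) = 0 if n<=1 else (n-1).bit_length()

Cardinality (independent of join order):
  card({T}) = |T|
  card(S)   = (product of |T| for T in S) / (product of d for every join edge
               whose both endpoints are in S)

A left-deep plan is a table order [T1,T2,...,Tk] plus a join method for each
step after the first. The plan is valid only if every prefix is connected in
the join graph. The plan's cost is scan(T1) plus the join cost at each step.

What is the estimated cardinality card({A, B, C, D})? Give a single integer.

Tables in S: A(100), B(200), C(250), D(60)
Edges inside S: A-D(d=5), A-B(d=20), A-C(d=125)
numerator = 100 * 200 * 250 * 60 = 300000000
denominator = 5 * 20 * 125 = 12500
card(S) = 300000000 / 12500 = 24000

24000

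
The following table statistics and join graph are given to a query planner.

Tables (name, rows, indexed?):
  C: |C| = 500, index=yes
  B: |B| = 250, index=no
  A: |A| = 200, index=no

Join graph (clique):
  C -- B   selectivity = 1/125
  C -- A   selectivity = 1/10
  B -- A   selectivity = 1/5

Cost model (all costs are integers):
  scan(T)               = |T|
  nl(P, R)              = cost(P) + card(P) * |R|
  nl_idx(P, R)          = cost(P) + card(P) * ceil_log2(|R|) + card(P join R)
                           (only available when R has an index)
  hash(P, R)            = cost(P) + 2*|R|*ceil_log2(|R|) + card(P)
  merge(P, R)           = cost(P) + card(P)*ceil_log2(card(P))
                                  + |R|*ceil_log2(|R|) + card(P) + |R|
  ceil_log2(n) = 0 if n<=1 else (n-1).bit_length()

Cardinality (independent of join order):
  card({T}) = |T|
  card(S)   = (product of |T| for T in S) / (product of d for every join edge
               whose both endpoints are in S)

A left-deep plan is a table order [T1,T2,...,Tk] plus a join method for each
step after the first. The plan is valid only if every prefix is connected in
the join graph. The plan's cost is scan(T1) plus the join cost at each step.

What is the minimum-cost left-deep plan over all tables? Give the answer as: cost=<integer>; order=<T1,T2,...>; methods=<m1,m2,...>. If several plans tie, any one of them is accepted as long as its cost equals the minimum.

Selinger DP (subsets sized 1..n):
  {C}: scan cost=500, card=500
  {B}: scan cost=250, card=250
  {A}: scan cost=200, card=200
  {BC}: card=1000; try (C,nl_idx)→3500, (B,hash)→5000, (C,merge)→7500, (B,merge)→7750, (C,hash)→9500, (C,nl)→125250 …(+1); best=3500 via (C,nl_idx)
  {AC}: card=10000; try (A,hash)→4200, (C,merge)→7000, (A,merge)→7300, (C,hash)→9400, (C,nl_idx)→12000, (C,nl)→100200 …(+1); best=4200 via (A,hash)
  {AB}: card=10000; try (A,hash)→3700, (B,merge)→4250, (A,merge)→4300, (B,hash)→4400, (B,nl)→50200, (A,nl)→50250; best=3700 via (A,hash)
  {ABC}: card=4000; try (A,hash)→7700, (A,merge)→16300, (B,hash)→18200, (C,hash)→22700, (C,nl_idx)→97700, (B,merge)→156450 …(+4); best=7700 via (A,hash)

cost=7700; order=B,C,A; methods=nl_idx,hash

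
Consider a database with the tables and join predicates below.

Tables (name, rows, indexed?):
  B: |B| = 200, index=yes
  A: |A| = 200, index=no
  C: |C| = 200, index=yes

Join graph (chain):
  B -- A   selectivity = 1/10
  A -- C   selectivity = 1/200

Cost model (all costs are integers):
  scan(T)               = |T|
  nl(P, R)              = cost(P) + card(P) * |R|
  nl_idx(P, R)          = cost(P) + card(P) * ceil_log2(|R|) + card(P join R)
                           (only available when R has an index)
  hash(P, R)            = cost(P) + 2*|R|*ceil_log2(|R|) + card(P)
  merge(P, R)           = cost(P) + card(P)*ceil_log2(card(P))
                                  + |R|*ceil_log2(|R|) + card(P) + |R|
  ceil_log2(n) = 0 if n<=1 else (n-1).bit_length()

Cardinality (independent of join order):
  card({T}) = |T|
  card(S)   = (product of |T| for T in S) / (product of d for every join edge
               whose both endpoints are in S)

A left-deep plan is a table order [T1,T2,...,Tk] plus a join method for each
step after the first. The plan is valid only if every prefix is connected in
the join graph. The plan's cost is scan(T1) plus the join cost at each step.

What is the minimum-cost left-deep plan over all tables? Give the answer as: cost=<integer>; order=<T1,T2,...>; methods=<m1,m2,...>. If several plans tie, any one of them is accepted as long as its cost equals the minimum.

cost=5400; order=A,C,B; methods=nl_idx,hash

Selinger DP (subsets sized 1..n):
  {B}: scan cost=200, card=200
  {A}: scan cost=200, card=200
  {C}: scan cost=200, card=200
  {AB}: card=4000; try (B,hash)→3600, (A,hash)→3600, (B,merge)→3800, (A,merge)→3800, (B,nl_idx)→5800, (B,nl)→40200 …(+1); best=3600 via (B,hash)
  {AC}: card=200; try (C,nl_idx)→2000, (C,hash)→3600, (A,hash)→3600, (C,merge)→3800, (A,merge)→3800, (C,nl)→40200 …(+1); best=2000 via (C,nl_idx)
  {ABC}: card=4000; try (B,hash)→5400, (B,merge)→5600, (B,nl_idx)→7600, (C,hash)→10800, (C,nl_idx)→39600, (B,nl)→42000 …(+2); best=5400 via (B,hash)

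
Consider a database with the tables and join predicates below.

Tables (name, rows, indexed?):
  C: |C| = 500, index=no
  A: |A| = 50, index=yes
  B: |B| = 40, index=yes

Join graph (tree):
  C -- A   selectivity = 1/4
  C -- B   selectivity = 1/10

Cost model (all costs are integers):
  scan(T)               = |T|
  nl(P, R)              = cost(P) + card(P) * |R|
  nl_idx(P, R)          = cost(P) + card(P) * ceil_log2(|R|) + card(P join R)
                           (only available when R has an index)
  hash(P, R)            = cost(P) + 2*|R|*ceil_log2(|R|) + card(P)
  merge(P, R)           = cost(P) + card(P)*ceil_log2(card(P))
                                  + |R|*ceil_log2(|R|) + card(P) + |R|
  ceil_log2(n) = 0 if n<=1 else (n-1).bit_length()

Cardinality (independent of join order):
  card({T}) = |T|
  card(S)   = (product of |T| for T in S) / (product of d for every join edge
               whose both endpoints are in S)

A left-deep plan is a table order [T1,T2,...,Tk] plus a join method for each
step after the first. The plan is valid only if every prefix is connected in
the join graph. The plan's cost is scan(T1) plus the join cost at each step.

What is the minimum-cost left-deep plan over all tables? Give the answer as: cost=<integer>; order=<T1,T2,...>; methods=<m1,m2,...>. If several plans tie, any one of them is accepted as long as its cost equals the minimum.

cost=4080; order=C,B,A; methods=hash,hash

Selinger DP (subsets sized 1..n):
  {C}: scan cost=500, card=500
  {A}: scan cost=50, card=50
  {B}: scan cost=40, card=40
  {AC}: card=6250; try (A,hash)→1600, (C,merge)→5400, (A,merge)→5850, (C,hash)→9100, (A,nl_idx)→9750, (C,nl)→25050 …(+1); best=1600 via (A,hash)
  {BC}: card=2000; try (B,hash)→1480, (C,merge)→5320, (B,nl_idx)→5500, (B,merge)→5780, (C,hash)→9080, (C,nl)→20040 …(+1); best=1480 via (B,hash)
  {ABC}: card=25000; try (A,hash)→4080, (B,hash)→8330, (A,merge)→25830, (A,nl_idx)→38480, (B,nl_idx)→64100, (B,merge)→89380 …(+2); best=4080 via (A,hash)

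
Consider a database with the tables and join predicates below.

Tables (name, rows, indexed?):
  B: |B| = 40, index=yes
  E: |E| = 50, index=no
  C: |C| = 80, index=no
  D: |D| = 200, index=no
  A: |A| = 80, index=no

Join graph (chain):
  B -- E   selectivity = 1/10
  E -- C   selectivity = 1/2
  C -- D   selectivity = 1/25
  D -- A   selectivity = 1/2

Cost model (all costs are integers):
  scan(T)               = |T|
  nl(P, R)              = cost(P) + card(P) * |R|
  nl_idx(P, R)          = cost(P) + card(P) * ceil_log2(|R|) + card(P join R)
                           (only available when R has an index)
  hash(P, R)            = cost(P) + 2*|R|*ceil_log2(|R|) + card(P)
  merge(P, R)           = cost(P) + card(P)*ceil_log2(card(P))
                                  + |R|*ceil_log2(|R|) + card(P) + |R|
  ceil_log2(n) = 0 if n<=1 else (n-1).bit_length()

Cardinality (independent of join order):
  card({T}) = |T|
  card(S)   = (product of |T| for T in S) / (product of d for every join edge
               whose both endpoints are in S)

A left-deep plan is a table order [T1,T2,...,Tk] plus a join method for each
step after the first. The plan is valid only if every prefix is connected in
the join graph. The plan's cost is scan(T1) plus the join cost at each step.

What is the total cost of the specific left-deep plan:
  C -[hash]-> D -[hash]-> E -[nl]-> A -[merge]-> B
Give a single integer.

step 1: scan C: cost=80, card=80
step 2: join D via hash
    card(P join D) = 80*200/(25) = 640
    cost = 80 + 2*200*8 + 80 = 3360
step 3: join E via hash
    card(P join E) = 640*50/(2) = 16000
    cost = 3360 + 2*50*6 + 640 = 4600
step 4: join A via nl
    card(P join A) = 16000*80/(2) = 640000
    cost = 4600 + 16000*80 = 1284600
step 5: join B via merge
    card(P join B) = 640000*40/(10) = 2560000
    cost = 1284600 + 640000*20 + 40*6 + 640000 + 40 = 14724880

14724880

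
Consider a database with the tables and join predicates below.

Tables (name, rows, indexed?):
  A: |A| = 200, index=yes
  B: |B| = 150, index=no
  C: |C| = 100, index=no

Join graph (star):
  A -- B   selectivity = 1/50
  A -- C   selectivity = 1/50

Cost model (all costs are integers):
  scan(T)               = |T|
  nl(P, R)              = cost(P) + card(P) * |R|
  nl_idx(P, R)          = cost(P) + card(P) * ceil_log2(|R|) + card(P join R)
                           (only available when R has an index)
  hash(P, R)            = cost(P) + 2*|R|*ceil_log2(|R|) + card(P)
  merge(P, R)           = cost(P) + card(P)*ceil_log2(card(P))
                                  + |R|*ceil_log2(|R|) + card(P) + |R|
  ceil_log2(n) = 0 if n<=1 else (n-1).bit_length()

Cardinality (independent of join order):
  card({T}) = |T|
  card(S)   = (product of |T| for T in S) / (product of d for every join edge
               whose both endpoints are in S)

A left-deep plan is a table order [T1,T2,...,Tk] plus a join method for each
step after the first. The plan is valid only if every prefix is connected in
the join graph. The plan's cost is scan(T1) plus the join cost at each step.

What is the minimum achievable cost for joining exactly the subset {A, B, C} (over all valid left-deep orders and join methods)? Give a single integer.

3950

Selinger DP over subsets of {A,B,C}:
  {A}: scan cost=200, card=200
  {B}: scan cost=150, card=150
  {C}: scan cost=100, card=100
  {AB}: card=600; try (A,nl_idx)→1950, (B,hash)→2800, (A,merge)→3300, (B,merge)→3350, (A,hash)→3500, (A,nl)→30150 …(+1); best=1950 via (A,nl_idx)
  {AC}: card=400; try (A,nl_idx)→1300, (C,hash)→1800, (A,merge)→2700, (C,merge)→2800, (A,hash)→3400, (A,nl)→20100 …(+1); best=1300 via (A,nl_idx)
  {ABC}: card=1200; try (C,hash)→3950, (B,hash)→4100, (B,merge)→6650, (C,merge)→9350, (B,nl)→61300, (C,nl)→61950; best=3950 via (C,hash)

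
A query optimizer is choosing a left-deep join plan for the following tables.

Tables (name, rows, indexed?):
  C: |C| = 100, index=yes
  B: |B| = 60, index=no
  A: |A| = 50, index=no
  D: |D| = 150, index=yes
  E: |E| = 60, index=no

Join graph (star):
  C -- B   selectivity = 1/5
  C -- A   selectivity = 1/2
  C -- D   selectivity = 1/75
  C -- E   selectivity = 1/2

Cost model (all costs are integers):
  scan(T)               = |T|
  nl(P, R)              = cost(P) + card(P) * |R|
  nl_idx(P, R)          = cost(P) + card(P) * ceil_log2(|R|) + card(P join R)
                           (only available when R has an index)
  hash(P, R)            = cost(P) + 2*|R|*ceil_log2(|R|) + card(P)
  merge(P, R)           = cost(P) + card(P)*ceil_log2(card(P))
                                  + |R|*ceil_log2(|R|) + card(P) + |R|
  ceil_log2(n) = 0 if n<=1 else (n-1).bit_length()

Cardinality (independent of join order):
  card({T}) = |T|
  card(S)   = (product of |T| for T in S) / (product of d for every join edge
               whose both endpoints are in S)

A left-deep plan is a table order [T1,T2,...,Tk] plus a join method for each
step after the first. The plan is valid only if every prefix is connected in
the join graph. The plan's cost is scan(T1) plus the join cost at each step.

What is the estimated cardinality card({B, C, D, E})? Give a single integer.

Tables in S: B(60), C(100), D(150), E(60)
Edges inside S: C-B(d=5), C-D(d=75), C-E(d=2)
numerator = 60 * 100 * 150 * 60 = 54000000
denominator = 5 * 75 * 2 = 750
card(S) = 54000000 / 750 = 72000

72000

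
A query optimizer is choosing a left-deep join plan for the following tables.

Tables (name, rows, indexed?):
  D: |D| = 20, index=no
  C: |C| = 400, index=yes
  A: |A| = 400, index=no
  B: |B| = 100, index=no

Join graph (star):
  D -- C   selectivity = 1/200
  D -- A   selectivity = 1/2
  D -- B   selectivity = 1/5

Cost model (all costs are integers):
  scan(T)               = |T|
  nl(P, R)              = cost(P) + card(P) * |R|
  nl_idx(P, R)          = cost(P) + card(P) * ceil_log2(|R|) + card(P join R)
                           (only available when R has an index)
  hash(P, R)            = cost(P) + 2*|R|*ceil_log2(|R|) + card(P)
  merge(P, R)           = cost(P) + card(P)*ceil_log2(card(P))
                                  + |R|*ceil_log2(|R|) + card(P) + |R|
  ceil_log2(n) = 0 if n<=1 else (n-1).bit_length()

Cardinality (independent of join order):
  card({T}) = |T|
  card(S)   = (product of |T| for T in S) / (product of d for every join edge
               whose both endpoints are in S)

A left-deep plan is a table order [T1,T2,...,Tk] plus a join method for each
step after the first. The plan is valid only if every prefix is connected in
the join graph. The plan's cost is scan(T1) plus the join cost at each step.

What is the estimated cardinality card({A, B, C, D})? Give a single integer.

160000

Tables in S: A(400), B(100), C(400), D(20)
Edges inside S: D-C(d=200), D-A(d=2), D-B(d=5)
numerator = 400 * 100 * 400 * 20 = 320000000
denominator = 200 * 2 * 5 = 2000
card(S) = 320000000 / 2000 = 160000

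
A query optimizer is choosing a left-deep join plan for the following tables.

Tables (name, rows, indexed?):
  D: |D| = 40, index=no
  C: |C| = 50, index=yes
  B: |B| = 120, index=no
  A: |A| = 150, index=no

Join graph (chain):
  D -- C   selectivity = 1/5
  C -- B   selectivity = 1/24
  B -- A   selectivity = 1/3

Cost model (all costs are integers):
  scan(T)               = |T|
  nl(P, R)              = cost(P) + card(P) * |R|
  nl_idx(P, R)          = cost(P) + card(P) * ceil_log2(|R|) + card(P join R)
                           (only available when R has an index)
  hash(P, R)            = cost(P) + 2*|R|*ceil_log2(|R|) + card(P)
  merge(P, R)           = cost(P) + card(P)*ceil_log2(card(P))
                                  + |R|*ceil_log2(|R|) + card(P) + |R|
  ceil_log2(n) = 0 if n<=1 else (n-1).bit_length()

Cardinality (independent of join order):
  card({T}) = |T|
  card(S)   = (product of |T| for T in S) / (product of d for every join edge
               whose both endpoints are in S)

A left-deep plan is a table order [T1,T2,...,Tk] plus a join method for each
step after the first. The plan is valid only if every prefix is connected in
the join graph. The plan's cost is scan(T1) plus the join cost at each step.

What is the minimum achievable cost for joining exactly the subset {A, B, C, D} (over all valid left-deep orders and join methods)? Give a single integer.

Selinger DP over subsets of {A,B,C,D}:
  {D}: scan cost=40, card=40
  {C}: scan cost=50, card=50
  {B}: scan cost=120, card=120
  {A}: scan cost=150, card=150
  {CD}: card=400; try (D,hash)→580, (C,merge)→670, (D,merge)→680, (C,hash)→680, (C,nl_idx)→680, (C,nl)→2040 …(+1); best=580 via (D,hash)
  {BC}: card=250; try (C,hash)→840, (C,nl_idx)→1090, (B,merge)→1360, (C,merge)→1430, (B,hash)→1780, (B,nl)→6050 …(+1); best=840 via (C,hash)
  {AB}: card=6000; try (B,hash)→1980, (A,merge)→2430, (B,merge)→2460, (A,hash)→2640, (A,nl)→18120, (B,nl)→18150; best=1980 via (B,hash)
  {BCD}: card=2000; try (D,hash)→1570, (B,hash)→2660, (D,merge)→3370, (B,merge)→5540, (D,nl)→10840, (B,nl)→48580; best=1570 via (D,hash)
  {ABC}: card=12500; try (A,hash)→3490, (A,merge)→4440, (C,hash)→8580, (A,nl)→38340, (C,nl_idx)→50480, (C,merge)→86330 …(+1); best=3490 via (A,hash)
  {ABCD}: card=100000; try (A,hash)→5970, (D,hash)→16470, (A,merge)→26920, (D,merge)→191270, (A,nl)→301570, (D,nl)→503490; best=5970 via (A,hash)

5970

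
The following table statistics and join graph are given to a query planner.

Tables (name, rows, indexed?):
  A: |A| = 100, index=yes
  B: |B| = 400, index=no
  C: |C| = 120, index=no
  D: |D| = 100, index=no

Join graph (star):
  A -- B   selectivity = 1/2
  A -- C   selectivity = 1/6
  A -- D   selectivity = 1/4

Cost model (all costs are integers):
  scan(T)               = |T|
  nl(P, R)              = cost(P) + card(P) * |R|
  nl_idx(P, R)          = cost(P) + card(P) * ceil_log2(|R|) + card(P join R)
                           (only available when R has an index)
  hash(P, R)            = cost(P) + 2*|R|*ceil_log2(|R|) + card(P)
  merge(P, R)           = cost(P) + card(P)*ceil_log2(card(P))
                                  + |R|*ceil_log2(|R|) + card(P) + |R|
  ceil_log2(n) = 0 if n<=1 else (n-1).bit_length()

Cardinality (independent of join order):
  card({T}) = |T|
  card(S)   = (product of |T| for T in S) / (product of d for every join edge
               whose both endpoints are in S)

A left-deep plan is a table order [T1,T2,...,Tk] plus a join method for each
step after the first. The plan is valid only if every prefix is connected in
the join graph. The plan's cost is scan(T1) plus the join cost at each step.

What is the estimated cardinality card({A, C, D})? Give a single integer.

50000

Tables in S: A(100), C(120), D(100)
Edges inside S: A-C(d=6), A-D(d=4)
numerator = 100 * 120 * 100 = 1200000
denominator = 6 * 4 = 24
card(S) = 1200000 / 24 = 50000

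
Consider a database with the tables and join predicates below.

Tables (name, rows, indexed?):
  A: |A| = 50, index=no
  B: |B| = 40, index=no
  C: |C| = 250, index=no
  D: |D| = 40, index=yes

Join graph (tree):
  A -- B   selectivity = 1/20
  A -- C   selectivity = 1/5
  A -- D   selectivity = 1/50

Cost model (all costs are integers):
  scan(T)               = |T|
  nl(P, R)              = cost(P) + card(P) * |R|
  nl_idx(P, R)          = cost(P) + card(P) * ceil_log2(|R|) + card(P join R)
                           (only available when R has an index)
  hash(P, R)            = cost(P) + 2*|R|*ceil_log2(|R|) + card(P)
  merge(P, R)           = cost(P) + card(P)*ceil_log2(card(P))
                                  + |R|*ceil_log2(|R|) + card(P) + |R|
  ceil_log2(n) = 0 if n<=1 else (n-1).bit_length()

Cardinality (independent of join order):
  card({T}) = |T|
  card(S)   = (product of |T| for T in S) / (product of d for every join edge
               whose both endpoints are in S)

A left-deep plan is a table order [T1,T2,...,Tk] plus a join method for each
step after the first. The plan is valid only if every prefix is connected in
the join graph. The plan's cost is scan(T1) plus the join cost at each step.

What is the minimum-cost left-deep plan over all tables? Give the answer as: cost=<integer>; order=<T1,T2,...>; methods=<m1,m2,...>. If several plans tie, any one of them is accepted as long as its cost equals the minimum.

cost=3800; order=A,D,B,C; methods=nl_idx,hash,merge

Selinger DP (subsets sized 1..n):
  {A}: scan cost=50, card=50
  {B}: scan cost=40, card=40
  {C}: scan cost=250, card=250
  {D}: scan cost=40, card=40
  {AB}: card=100; try (B,hash)→580, (A,merge)→670, (B,merge)→680, (A,hash)→680, (A,nl)→2040, (B,nl)→2050; best=580 via (B,hash)
  {AC}: card=2500; try (A,hash)→1100, (C,merge)→2650, (A,merge)→2850, (C,hash)→4100, (C,nl)→12550, (A,nl)→12750; best=1100 via (A,hash)
  {AD}: card=40; try (D,nl_idx)→390, (D,hash)→580, (A,merge)→670, (D,merge)→680, (A,hash)→680, (A,nl)→2040 …(+1); best=390 via (D,nl_idx)
  {ABC}: card=5000; try (C,merge)→3630, (B,hash)→4080, (C,hash)→4680, (C,nl)→25580, (B,merge)→33880, (B,nl)→101100; best=3630 via (C,merge)
  {ABD}: card=80; try (B,hash)→910, (B,merge)→950, (D,hash)→1160, (D,nl_idx)→1260, (D,merge)→1660, (B,nl)→1990 …(+1); best=910 via (B,hash)
  {ACD}: card=2000; try (C,merge)→2920, (D,hash)→4080, (C,hash)→4430, (C,nl)→10390, (D,nl_idx)→18100, (D,merge)→33880 …(+1); best=2920 via (C,merge)
  {ABCD}: card=4000; try (C,merge)→3800, (C,hash)→4990, (B,hash)→5400, (D,hash)→9110, (C,nl)→20910, (B,merge)→27200 …(+4); best=3800 via (C,merge)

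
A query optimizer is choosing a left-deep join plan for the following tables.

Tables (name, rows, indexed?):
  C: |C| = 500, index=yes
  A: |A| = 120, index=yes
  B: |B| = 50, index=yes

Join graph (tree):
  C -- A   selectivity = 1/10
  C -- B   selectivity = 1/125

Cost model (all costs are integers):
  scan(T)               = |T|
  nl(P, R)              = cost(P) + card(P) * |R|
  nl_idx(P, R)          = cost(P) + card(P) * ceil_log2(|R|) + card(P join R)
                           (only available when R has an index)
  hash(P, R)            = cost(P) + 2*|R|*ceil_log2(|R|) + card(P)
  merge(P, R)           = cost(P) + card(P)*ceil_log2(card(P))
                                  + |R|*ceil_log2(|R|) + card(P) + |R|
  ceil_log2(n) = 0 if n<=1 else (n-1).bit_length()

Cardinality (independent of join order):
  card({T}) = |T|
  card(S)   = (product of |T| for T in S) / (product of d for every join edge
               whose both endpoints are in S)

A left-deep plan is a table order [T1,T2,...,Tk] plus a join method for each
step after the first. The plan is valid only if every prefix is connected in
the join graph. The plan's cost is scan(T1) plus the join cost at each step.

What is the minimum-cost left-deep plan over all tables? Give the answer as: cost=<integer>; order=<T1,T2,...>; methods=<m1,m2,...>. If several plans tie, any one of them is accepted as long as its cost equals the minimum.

cost=2580; order=B,C,A; methods=nl_idx,hash

Selinger DP (subsets sized 1..n):
  {C}: scan cost=500, card=500
  {A}: scan cost=120, card=120
  {B}: scan cost=50, card=50
  {AC}: card=6000; try (A,hash)→2680, (C,merge)→6080, (A,merge)→6460, (C,nl_idx)→7200, (C,hash)→9240, (A,nl_idx)→10000 …(+2); best=2680 via (A,hash)
  {BC}: card=200; try (C,nl_idx)→700, (B,hash)→1600, (B,nl_idx)→3700, (C,merge)→5400, (B,merge)→5850, (C,hash)→9100 …(+2); best=700 via (C,nl_idx)
  {ABC}: card=2400; try (A,hash)→2580, (A,merge)→3460, (A,nl_idx)→4500, (B,hash)→9280, (A,nl)→24700, (B,nl_idx)→41080 …(+2); best=2580 via (A,hash)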